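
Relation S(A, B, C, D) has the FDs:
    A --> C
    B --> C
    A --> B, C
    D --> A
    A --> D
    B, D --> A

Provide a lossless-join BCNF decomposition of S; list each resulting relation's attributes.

Candidate keys of the original relation: {A}, {D}.
In {A, B, C, D}, {B} is not a superkey ({B}⁺ restricted to this set is {B, C}), so split on B --> C into {B, C} and {A, B, D}.
{B, C}: every determinant is a superkey — BCNF.
{A, B, D}: every determinant is a superkey — BCNF.

{A, B, D}; {B, C}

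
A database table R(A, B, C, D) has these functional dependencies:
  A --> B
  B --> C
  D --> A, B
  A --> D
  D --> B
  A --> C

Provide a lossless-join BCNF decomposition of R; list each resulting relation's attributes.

Candidate keys of the original relation: {A}, {D}.
In {A, B, C, D}, {B} is not a superkey ({B}⁺ restricted to this set is {B, C}), so split on B --> C into {B, C} and {A, B, D}.
{B, C}: every determinant is a superkey — BCNF.
{A, B, D}: every determinant is a superkey — BCNF.

{A, B, D}; {B, C}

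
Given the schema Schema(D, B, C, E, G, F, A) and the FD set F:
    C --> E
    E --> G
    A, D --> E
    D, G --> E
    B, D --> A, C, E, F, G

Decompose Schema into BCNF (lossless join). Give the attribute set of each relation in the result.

Candidate key of the original relation: {B, D}.
{A, B, C, D, E, F, G}: {C} determines {C, E, G} here but is not a superkey — split on C --> E, G, giving {C, E, G} and {A, B, C, D, F}.
{C, E, G}: {E} determines {E, G} here but is not a superkey — split on E --> G, giving {E, G} and {C, E}.
{E, G}: every determinant is a superkey — BCNF.
{C, E}: every determinant is a superkey — BCNF.
{A, B, C, D, F}: every determinant is a superkey — BCNF.

{A, B, C, D, F}; {C, E}; {E, G}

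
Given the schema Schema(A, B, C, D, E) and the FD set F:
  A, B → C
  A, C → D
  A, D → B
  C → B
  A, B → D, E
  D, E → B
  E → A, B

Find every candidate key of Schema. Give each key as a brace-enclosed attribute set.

Closure of {E} is {A, B, C, D, E}, the whole schema; {E} is a candidate key.
Closure of {A, B} is {A, B, C, D, E}, the whole schema; {A, B} is a candidate key.
Closure of {A, C} is {A, B, C, D, E}, the whole schema; {A, C} is a candidate key.
Closure of {A, D} is {A, B, C, D, E}, the whole schema; {A, D} is a candidate key.
Any other superkey properly contains one of these, so there are no further candidate keys.

{A, B}, {A, C}, {A, D}, {E}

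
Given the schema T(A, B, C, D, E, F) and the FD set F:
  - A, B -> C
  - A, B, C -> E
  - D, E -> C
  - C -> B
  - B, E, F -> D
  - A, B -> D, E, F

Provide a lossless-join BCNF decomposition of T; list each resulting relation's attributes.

{A, D, E, F}; {B, C}; {C, D, E}

Candidate keys of the original relation: {A, B}, {A, C}, {A, D, E}.
Within {A, B, C, D, E, F}: {D, E}⁺ ∩ {A, B, C, D, E, F} = {B, C, D, E}, not the whole set, so D, E -> B, C violates BCNF; decompose into {B, C, D, E} and {A, D, E, F}.
Within {B, C, D, E}: {C}⁺ ∩ {B, C, D, E} = {B, C}, not the whole set, so C -> B violates BCNF; decompose into {B, C} and {C, D, E}.
{B, C} is in BCNF.
{C, D, E} is in BCNF.
{A, D, E, F} is in BCNF.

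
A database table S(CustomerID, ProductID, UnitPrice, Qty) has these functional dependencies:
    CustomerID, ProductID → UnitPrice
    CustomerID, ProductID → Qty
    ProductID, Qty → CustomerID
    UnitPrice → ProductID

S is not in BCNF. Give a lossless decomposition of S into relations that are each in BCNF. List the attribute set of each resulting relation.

{CustomerID, Qty, UnitPrice}; {ProductID, UnitPrice}

Candidate keys of the original relation: {CustomerID, ProductID}, {CustomerID, UnitPrice}, {ProductID, Qty}, {Qty, UnitPrice}.
{CustomerID, ProductID, Qty, UnitPrice}: {UnitPrice} determines {ProductID, UnitPrice} here but is not a superkey — split on UnitPrice → ProductID, giving {ProductID, UnitPrice} and {CustomerID, Qty, UnitPrice}.
{ProductID, UnitPrice} has no BCNF violation.
{CustomerID, Qty, UnitPrice} has no BCNF violation.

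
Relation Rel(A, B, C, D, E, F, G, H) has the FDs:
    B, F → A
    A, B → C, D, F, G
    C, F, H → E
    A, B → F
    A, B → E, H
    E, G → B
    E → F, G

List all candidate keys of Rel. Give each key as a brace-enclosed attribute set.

{A, B}, {B, F}, {C, F, H}, {E}

{E}⁺ = {A, B, C, D, E, F, G, H}, which is every attribute, so {E} is a candidate key.
{A, B}⁺ = {A, B, C, D, E, F, G, H}, which is every attribute, so {A, B} is a candidate key.
{B, F}⁺ = {A, B, C, D, E, F, G, H}, which is every attribute, so {B, F} is a candidate key.
{C, F, H}⁺ = {A, B, C, D, E, F, G, H}, which is every attribute, so {C, F, H} is a candidate key.
Any other superkey properly contains one of these, so there are no further candidate keys.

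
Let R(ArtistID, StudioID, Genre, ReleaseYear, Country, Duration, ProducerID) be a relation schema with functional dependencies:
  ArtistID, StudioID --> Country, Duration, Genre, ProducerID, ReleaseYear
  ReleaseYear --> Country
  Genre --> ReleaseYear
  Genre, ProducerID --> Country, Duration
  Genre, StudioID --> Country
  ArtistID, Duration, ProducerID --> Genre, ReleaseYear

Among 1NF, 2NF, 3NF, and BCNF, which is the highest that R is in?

Candidate key: {ArtistID, StudioID}. Prime attributes: {ArtistID, StudioID}.
For ReleaseYear --> Country we have {ReleaseYear}⁺ = {Country, ReleaseYear}; {ReleaseYear} is not a superkey, so BCNF fails.
ReleaseYear --> Country has non-prime {Country} on the right and a non-superkey on the left, so 3NF fails.
Checking every proper subset of each key, none determines a non-prime attribute — 2NF is satisfied.

2NF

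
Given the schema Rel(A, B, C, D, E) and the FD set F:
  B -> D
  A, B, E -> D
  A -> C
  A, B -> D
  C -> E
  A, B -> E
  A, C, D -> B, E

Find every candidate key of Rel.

Attributes never on any right-hand side: {A} — every candidate key must contain it.
Closure of {A, B} is {A, B, C, D, E}, the whole schema; {A, B} is a candidate key.
Closure of {A, D} is {A, B, C, D, E}, the whole schema; {A, D} is a candidate key.
No proper subset of any of these is a key, and no other minimal superkey exists.

{A, B}, {A, D}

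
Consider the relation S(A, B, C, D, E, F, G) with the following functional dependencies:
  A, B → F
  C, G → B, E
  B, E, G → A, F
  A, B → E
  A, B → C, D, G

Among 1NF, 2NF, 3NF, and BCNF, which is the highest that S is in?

BCNF

Candidate keys: {A, B}, {B, E, G}, {C, G}. Prime attributes: {A, B, C, E, G}.
The left-hand side of every FD is a superkey, so BCNF is satisfied.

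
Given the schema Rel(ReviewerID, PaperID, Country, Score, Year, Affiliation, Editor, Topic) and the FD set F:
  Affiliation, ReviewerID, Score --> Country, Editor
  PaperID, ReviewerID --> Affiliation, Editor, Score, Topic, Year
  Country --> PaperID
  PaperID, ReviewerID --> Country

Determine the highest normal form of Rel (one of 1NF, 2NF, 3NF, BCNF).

3NF

Candidate keys: {Affiliation, ReviewerID, Score}, {Country, ReviewerID}, {PaperID, ReviewerID}. Prime attributes: {Affiliation, Country, PaperID, ReviewerID, Score}.
Country --> PaperID: {Country}⁺ = {Country, PaperID}, which is not all of the attributes, so the left side is not a superkey — BCNF is violated.
Its right-hand attributes {PaperID} are all prime, as are those of every other non-superkey FD — the relation is in 3NF.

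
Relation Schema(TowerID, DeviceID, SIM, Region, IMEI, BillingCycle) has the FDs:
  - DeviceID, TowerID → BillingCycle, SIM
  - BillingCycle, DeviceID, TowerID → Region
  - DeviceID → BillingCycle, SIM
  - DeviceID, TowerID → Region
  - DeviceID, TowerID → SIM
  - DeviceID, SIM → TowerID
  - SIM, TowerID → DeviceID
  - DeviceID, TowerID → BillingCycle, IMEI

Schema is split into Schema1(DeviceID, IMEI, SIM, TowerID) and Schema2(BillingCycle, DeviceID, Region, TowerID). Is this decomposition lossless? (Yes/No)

The shared attributes are {DeviceID, TowerID} and {DeviceID, TowerID}⁺ = {BillingCycle, DeviceID, IMEI, Region, SIM, TowerID}.
Schema1 is contained in that closure, so Schema1 ∩ Schema2 → Schema1 holds and the join is lossless.

Yes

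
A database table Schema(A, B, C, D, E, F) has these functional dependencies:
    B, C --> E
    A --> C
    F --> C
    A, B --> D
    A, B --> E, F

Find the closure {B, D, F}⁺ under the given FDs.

{B, C, D, E, F}

Start with {B, D, F}.
F --> C applies; add {C} → now {B, C, D, F}.
B, C --> E applies; add {E} → now {B, C, D, E, F}.
No further FD applies.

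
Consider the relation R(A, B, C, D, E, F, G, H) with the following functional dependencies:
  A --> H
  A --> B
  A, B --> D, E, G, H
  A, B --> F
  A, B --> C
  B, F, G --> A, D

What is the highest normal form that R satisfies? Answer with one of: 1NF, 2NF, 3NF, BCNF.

Candidate keys: {A}, {B, F, G}. Prime attributes: {A, B, F, G}.
Every FD has a superkey on the left, so the relation is in BCNF.

BCNF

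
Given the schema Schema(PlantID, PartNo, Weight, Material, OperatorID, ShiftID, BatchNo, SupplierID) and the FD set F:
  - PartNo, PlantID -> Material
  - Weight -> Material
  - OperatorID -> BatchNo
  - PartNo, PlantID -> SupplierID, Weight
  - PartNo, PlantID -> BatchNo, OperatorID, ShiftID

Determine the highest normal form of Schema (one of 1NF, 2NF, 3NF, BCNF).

2NF

Candidate key: {PartNo, PlantID}. Prime attributes: {PartNo, PlantID}.
For Weight -> Material we have {Weight}⁺ = {Material, Weight}; {Weight} is not a superkey, so BCNF fails.
Weight -> Material determines the non-prime attribute {Material} from a non-superkey — 3NF is violated.
Checking every proper subset of each key, none determines a non-prime attribute — 2NF is satisfied.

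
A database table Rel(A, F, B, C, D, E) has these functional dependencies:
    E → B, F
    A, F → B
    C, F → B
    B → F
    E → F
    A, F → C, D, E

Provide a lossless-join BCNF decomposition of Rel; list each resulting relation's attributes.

Candidate keys of the original relation: {A, B}, {A, E}, {A, F}.
Within {A, B, C, D, E, F}: {E}⁺ ∩ {A, B, C, D, E, F} = {B, E, F}, not the whole set, so E → B, F violates BCNF; decompose into {B, E, F} and {A, C, D, E}.
Within {B, E, F}: {B}⁺ ∩ {B, E, F} = {B, F}, not the whole set, so B → F violates BCNF; decompose into {B, F} and {B, E}.
{B, F} is in BCNF.
{B, E} is in BCNF.
{A, C, D, E} is in BCNF.

{A, C, D, E}; {B, E}; {B, F}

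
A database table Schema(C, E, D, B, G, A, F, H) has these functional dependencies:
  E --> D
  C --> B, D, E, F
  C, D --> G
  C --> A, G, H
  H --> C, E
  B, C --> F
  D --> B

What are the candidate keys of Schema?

{C}, {H}

{C} is a candidate key since {C}⁺ = {A, B, C, D, E, F, G, H} covers every attribute.
{H} is a candidate key since {H}⁺ = {A, B, C, D, E, F, G, H} covers every attribute.
No proper subset of any of these is a key, and no other minimal superkey exists.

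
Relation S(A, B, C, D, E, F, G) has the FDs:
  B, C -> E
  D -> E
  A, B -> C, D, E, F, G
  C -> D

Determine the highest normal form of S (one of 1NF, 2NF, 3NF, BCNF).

2NF

Candidate key: {A, B}. Prime attributes: {A, B}.
B, C -> E breaks BCNF: {B, C}⁺ = {B, C, D, E}, so {B, C} is not a superkey.
B, C -> E determines the non-prime attribute {E} from a non-superkey — 3NF is violated.
No proper subset of a key has a non-prime attribute in its closure, so there is no partial dependency; 2NF holds.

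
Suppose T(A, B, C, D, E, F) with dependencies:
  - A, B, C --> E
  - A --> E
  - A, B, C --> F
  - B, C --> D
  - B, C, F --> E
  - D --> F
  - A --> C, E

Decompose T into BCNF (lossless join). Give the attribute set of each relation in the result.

Candidate key of the original relation: {A, B}.
{A, B, C, D, E, F}: {A} determines {A, C, E} here but is not a superkey — split on A --> C, E, giving {A, C, E} and {A, B, D, F}.
{A, C, E}: every determinant is a superkey — BCNF.
{A, B, D, F}: {D} determines {D, F} here but is not a superkey — split on D --> F, giving {D, F} and {A, B, D}.
{D, F}: every determinant is a superkey — BCNF.
{A, B, D}: every determinant is a superkey — BCNF.

{A, B, D}; {A, C, E}; {D, F}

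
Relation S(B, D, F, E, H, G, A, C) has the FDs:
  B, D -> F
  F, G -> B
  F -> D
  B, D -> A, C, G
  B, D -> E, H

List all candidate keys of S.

{B, D}⁺ = {A, B, C, D, E, F, G, H} — all of the relation — so {B, D} is a candidate key.
{B, F}⁺ = {A, B, C, D, E, F, G, H} — all of the relation — so {B, F} is a candidate key.
{F, G}⁺ = {A, B, C, D, E, F, G, H} — all of the relation — so {F, G} is a candidate key.
Any other superkey properly contains one of these, so there are no further candidate keys.

{B, D}, {B, F}, {F, G}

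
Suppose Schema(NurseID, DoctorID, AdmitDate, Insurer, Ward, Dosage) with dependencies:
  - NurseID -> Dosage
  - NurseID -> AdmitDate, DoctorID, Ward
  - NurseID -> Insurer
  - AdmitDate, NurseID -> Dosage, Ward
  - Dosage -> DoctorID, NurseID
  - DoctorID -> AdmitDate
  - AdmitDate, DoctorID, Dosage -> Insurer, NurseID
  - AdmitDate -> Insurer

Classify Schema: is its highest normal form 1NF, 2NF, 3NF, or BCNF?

Candidate keys: {Dosage}, {NurseID}. Prime attributes: {Dosage, NurseID}.
DoctorID -> AdmitDate breaks BCNF: {DoctorID}⁺ = {AdmitDate, DoctorID, Insurer}, so {DoctorID} is not a superkey.
DoctorID -> AdmitDate has non-prime {AdmitDate} on the right and a non-superkey on the left, so 3NF fails.
Every candidate key is a single attribute, so no partial dependency is possible; 2NF holds.

2NF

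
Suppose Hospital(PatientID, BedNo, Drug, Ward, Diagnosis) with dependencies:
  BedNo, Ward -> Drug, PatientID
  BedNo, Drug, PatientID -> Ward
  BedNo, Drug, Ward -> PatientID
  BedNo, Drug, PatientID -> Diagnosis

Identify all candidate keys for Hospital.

{BedNo} never appears on the right of any FD, so every key must include it.
Closure of {BedNo, Ward} is {BedNo, Diagnosis, Drug, PatientID, Ward}, the whole schema; {BedNo, Ward} is a candidate key.
Closure of {BedNo, Drug, PatientID} is {BedNo, Diagnosis, Drug, PatientID, Ward}, the whole schema; {BedNo, Drug, PatientID} is a candidate key.
No proper subset of any of these is a key, and no other minimal superkey exists.

{BedNo, Drug, PatientID}, {BedNo, Ward}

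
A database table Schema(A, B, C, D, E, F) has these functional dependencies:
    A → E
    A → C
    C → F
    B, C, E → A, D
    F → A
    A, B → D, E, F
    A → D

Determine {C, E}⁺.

{A, C, D, E, F}

Start with {C, E}.
C → F applies; add {F} → now {C, E, F}.
F → A applies; add {A} → now {A, C, E, F}.
A → D applies; add {D} → now {A, C, D, E, F}.
No further FD applies.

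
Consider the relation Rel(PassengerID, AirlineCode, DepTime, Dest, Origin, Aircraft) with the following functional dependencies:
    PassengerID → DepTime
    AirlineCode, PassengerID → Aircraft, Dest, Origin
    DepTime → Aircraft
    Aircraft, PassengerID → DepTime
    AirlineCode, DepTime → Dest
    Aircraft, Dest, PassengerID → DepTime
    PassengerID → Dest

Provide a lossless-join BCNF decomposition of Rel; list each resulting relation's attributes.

{Aircraft, DepTime}; {AirlineCode, Origin, PassengerID}; {DepTime, Dest, PassengerID}

Candidate key of the original relation: {AirlineCode, PassengerID}.
Within {Aircraft, AirlineCode, DepTime, Dest, Origin, PassengerID}: {PassengerID}⁺ ∩ {Aircraft, AirlineCode, DepTime, Dest, Origin, PassengerID} = {Aircraft, DepTime, Dest, PassengerID}, not the whole set, so PassengerID → Aircraft, DepTime, Dest violates BCNF; decompose into {Aircraft, DepTime, Dest, PassengerID} and {AirlineCode, Origin, PassengerID}.
Within {Aircraft, DepTime, Dest, PassengerID}: {DepTime}⁺ ∩ {Aircraft, DepTime, Dest, PassengerID} = {Aircraft, DepTime}, not the whole set, so DepTime → Aircraft violates BCNF; decompose into {Aircraft, DepTime} and {DepTime, Dest, PassengerID}.
{Aircraft, DepTime} has no BCNF violation.
{DepTime, Dest, PassengerID} has no BCNF violation.
{AirlineCode, Origin, PassengerID} has no BCNF violation.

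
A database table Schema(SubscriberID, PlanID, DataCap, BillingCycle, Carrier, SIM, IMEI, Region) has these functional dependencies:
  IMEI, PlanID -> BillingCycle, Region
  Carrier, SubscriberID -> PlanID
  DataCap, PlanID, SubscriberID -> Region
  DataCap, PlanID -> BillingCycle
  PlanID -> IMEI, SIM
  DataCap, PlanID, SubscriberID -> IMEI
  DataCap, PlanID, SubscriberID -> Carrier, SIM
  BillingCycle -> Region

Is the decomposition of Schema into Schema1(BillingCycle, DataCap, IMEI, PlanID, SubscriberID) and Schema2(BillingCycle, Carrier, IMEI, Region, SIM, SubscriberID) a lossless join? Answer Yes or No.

Common attributes: {BillingCycle, IMEI, SubscriberID}; their closure is {BillingCycle, IMEI, Region, SubscriberID}.
Schema1 ⊄ {BillingCycle, IMEI, Region, SubscriberID} and Schema2 ⊄ {BillingCycle, IMEI, Region, SubscriberID}, so the split is lossy.

No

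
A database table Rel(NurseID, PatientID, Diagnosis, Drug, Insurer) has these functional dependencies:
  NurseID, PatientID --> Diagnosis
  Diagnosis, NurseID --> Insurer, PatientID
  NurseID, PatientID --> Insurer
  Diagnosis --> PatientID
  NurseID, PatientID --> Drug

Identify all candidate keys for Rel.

{Diagnosis, NurseID}, {NurseID, PatientID}

{NurseID} never appears on the right of any FD, so every key must include it.
{Diagnosis, NurseID}⁺ = {Diagnosis, Drug, Insurer, NurseID, PatientID}, which is every attribute, so {Diagnosis, NurseID} is a candidate key.
{NurseID, PatientID}⁺ = {Diagnosis, Drug, Insurer, NurseID, PatientID}, which is every attribute, so {NurseID, PatientID} is a candidate key.
These are minimal and exhaustive — every other superkey contains one of them.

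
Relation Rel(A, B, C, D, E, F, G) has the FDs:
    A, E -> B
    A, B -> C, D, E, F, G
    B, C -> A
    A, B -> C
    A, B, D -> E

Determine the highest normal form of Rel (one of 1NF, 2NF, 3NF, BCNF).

Candidate keys: {A, B}, {A, E}, {B, C}. Prime attributes: {A, B, C, E}.
Every FD has a superkey on the left, so the relation is in BCNF.

BCNF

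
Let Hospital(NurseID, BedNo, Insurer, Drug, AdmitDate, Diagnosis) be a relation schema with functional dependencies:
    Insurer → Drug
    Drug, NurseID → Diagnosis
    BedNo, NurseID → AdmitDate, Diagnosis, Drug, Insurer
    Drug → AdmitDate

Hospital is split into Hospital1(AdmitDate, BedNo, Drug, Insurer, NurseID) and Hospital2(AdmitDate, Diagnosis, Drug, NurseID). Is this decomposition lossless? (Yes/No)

Yes

The shared attributes are {AdmitDate, Drug, NurseID} and {AdmitDate, Drug, NurseID}⁺ = {AdmitDate, Diagnosis, Drug, NurseID}.
Hospital2 is contained in that closure, so Hospital1 ∩ Hospital2 → Hospital2 holds and the join is lossless.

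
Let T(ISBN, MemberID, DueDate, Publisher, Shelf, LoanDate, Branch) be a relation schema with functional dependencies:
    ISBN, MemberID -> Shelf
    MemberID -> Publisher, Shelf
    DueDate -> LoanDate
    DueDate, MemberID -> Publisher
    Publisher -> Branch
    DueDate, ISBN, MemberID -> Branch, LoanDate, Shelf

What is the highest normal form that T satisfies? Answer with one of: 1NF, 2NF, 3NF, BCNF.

1NF

Candidate key: {DueDate, ISBN, MemberID}. Prime attributes: {DueDate, ISBN, MemberID}.
For ISBN, MemberID -> Shelf we have {ISBN, MemberID}⁺ = {Branch, ISBN, MemberID, Publisher, Shelf}; {ISBN, MemberID} is not a superkey, so BCNF fails.
ISBN, MemberID -> Shelf has non-prime {Shelf} on the right and a non-superkey on the left, so 3NF fails.
Since {DueDate} ⊂ {DueDate, ISBN, MemberID} and {DueDate}⁺ ⊇ {LoanDate} with {LoanDate} non-prime, there is a partial dependency; 2NF fails.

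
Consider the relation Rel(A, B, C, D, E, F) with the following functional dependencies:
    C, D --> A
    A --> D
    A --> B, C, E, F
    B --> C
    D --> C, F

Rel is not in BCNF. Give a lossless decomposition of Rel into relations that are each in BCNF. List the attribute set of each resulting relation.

Candidate keys of the original relation: {A}, {D}.
{A, B, C, D, E, F}: {B} determines {B, C} here but is not a superkey — split on B --> C, giving {B, C} and {A, B, D, E, F}.
{B, C} has no BCNF violation.
{A, B, D, E, F} has no BCNF violation.

{A, B, D, E, F}; {B, C}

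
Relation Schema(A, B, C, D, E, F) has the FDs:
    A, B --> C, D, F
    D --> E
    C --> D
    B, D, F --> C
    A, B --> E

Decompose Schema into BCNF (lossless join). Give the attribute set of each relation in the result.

{A, B, C, F}; {C, D}; {D, E}

Candidate key of the original relation: {A, B}.
Within {A, B, C, D, E, F}: {D}⁺ ∩ {A, B, C, D, E, F} = {D, E}, not the whole set, so D --> E violates BCNF; decompose into {D, E} and {A, B, C, D, F}.
{D, E}: every determinant is a superkey — BCNF.
Within {A, B, C, D, F}: {C}⁺ ∩ {A, B, C, D, F} = {C, D}, not the whole set, so C --> D violates BCNF; decompose into {C, D} and {A, B, C, F}.
{C, D}: every determinant is a superkey — BCNF.
{A, B, C, F}: every determinant is a superkey — BCNF.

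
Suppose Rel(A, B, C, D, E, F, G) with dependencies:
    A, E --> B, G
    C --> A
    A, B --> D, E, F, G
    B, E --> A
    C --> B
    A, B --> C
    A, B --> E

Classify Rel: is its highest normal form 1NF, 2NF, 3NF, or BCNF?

Candidate keys: {A, B}, {A, E}, {B, E}, {C}. Prime attributes: {A, B, C, E}.
The left-hand side of every FD is a superkey, so BCNF is satisfied.

BCNF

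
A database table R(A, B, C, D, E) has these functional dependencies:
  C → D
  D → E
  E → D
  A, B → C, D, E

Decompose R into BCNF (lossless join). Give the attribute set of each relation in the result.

Candidate key of the original relation: {A, B}.
{A, B, C, D, E}: {C} determines {C, D, E} here but is not a superkey — split on C → D, E, giving {C, D, E} and {A, B, C}.
{C, D, E}: {D} determines {D, E} here but is not a superkey — split on D → E, giving {D, E} and {C, D}.
{D, E}: every determinant is a superkey — BCNF.
{C, D}: every determinant is a superkey — BCNF.
{A, B, C}: every determinant is a superkey — BCNF.

{A, B, C}; {C, D}; {D, E}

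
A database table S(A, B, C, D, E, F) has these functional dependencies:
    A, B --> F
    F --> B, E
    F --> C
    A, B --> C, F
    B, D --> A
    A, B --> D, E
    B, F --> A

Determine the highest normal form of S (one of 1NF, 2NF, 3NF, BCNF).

BCNF

Candidate keys: {A, B}, {B, D}, {F}. Prime attributes: {A, B, D, F}.
Each dependency's left side is a superkey — BCNF holds.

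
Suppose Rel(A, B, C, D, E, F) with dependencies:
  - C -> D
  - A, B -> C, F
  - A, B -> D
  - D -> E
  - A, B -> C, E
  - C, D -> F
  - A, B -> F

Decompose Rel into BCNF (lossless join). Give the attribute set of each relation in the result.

{A, B, C}; {C, D, F}; {D, E}

Candidate key of the original relation: {A, B}.
Within {A, B, C, D, E, F}: {C}⁺ ∩ {A, B, C, D, E, F} = {C, D, E, F}, not the whole set, so C -> D, E, F violates BCNF; decompose into {C, D, E, F} and {A, B, C}.
Within {C, D, E, F}: {D}⁺ ∩ {C, D, E, F} = {D, E}, not the whole set, so D -> E violates BCNF; decompose into {D, E} and {C, D, F}.
{D, E}: every determinant is a superkey — BCNF.
{C, D, F}: every determinant is a superkey — BCNF.
{A, B, C}: every determinant is a superkey — BCNF.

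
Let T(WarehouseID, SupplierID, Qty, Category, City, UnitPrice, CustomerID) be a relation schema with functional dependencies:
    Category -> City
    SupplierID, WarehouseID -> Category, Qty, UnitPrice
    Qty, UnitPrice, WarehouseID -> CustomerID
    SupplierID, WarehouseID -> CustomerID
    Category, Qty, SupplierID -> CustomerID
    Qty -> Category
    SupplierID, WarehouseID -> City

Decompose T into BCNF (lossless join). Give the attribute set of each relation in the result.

Candidate key of the original relation: {SupplierID, WarehouseID}.
In {Category, City, CustomerID, Qty, SupplierID, UnitPrice, WarehouseID}, {Category} is not a superkey ({Category}⁺ restricted to this set is {Category, City}), so split on Category -> City into {Category, City} and {Category, CustomerID, Qty, SupplierID, UnitPrice, WarehouseID}.
{Category, City} is in BCNF.
In {Category, CustomerID, Qty, SupplierID, UnitPrice, WarehouseID}, {Qty, UnitPrice, WarehouseID} is not a superkey ({Qty, UnitPrice, WarehouseID}⁺ restricted to this set is {Category, CustomerID, Qty, UnitPrice, WarehouseID}), so split on Qty, UnitPrice, WarehouseID -> Category, CustomerID into {Category, CustomerID, Qty, UnitPrice, WarehouseID} and {Qty, SupplierID, UnitPrice, WarehouseID}.
In {Category, CustomerID, Qty, UnitPrice, WarehouseID}, {Qty} is not a superkey ({Qty}⁺ restricted to this set is {Category, Qty}), so split on Qty -> Category into {Category, Qty} and {CustomerID, Qty, UnitPrice, WarehouseID}.
{Category, Qty} is in BCNF.
{CustomerID, Qty, UnitPrice, WarehouseID} is in BCNF.
{Qty, SupplierID, UnitPrice, WarehouseID} is in BCNF.

{Category, City}; {Category, Qty}; {CustomerID, Qty, UnitPrice, WarehouseID}; {Qty, SupplierID, UnitPrice, WarehouseID}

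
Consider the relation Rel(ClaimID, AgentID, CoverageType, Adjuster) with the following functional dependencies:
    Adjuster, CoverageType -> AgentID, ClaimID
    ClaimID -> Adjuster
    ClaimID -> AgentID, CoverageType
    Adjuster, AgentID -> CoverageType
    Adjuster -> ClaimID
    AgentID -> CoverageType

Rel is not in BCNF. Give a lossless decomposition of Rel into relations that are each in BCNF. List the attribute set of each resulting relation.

{Adjuster, AgentID, ClaimID}; {AgentID, CoverageType}

Candidate keys of the original relation: {Adjuster}, {ClaimID}.
{Adjuster, AgentID, ClaimID, CoverageType}: {AgentID} determines {AgentID, CoverageType} here but is not a superkey — split on AgentID -> CoverageType, giving {AgentID, CoverageType} and {Adjuster, AgentID, ClaimID}.
{AgentID, CoverageType}: every determinant is a superkey — BCNF.
{Adjuster, AgentID, ClaimID}: every determinant is a superkey — BCNF.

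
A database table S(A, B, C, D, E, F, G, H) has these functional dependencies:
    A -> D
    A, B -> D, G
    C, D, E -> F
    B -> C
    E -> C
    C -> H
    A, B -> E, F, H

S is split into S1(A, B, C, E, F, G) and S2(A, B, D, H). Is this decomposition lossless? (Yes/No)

S1 ∩ S2 = {A, B}; its closure under F is {A, B, C, D, E, F, G, H}.
S1 is contained in that closure, so S1 ∩ S2 -> S1 holds and the join is lossless.

Yes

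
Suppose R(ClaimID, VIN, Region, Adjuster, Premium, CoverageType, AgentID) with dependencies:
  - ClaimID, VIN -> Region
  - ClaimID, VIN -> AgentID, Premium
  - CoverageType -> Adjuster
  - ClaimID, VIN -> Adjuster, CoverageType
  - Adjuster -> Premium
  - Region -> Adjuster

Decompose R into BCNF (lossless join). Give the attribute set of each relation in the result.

{Adjuster, CoverageType}; {Adjuster, Premium}; {AgentID, ClaimID, CoverageType, Region, VIN}

Candidate key of the original relation: {ClaimID, VIN}.
In {Adjuster, AgentID, ClaimID, CoverageType, Premium, Region, VIN}, {CoverageType} is not a superkey ({CoverageType}⁺ restricted to this set is {Adjuster, CoverageType, Premium}), so split on CoverageType -> Adjuster, Premium into {Adjuster, CoverageType, Premium} and {AgentID, ClaimID, CoverageType, Region, VIN}.
In {Adjuster, CoverageType, Premium}, {Adjuster} is not a superkey ({Adjuster}⁺ restricted to this set is {Adjuster, Premium}), so split on Adjuster -> Premium into {Adjuster, Premium} and {Adjuster, CoverageType}.
{Adjuster, Premium} has no BCNF violation.
{Adjuster, CoverageType} has no BCNF violation.
{AgentID, ClaimID, CoverageType, Region, VIN} has no BCNF violation.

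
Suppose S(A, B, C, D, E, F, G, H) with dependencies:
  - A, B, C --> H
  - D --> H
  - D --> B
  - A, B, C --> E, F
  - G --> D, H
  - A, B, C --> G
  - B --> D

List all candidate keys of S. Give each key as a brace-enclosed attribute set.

{A, C} never appear on the right of any FD, so every key must include all of them.
{A, B, C}⁺ = {A, B, C, D, E, F, G, H} — all of the relation — so {A, B, C} is a candidate key.
{A, C, D}⁺ = {A, B, C, D, E, F, G, H} — all of the relation — so {A, C, D} is a candidate key.
{A, C, G}⁺ = {A, B, C, D, E, F, G, H} — all of the relation — so {A, C, G} is a candidate key.
These are minimal and exhaustive — every other superkey contains one of them.

{A, B, C}, {A, C, D}, {A, C, G}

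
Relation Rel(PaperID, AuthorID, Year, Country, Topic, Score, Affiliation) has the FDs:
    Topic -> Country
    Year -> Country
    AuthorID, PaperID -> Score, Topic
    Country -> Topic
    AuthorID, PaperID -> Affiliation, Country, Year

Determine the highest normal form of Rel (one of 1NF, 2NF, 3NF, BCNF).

2NF

Candidate key: {AuthorID, PaperID}. Prime attributes: {AuthorID, PaperID}.
Topic -> Country: {Topic}⁺ = {Country, Topic}, which is not all of the attributes, so the left side is not a superkey — BCNF is violated.
Because {Country} is non-prime and the left side of Topic -> Country is not a superkey, the relation is not in 3NF.
No proper subset of a key has a non-prime attribute in its closure, so there is no partial dependency; 2NF holds.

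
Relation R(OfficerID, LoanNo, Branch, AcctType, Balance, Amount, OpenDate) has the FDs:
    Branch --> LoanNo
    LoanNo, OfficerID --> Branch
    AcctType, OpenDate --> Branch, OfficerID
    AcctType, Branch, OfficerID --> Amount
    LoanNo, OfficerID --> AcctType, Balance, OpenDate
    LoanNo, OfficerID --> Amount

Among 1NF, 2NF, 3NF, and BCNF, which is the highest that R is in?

Candidate keys: {AcctType, OpenDate}, {Branch, OfficerID}, {LoanNo, OfficerID}. Prime attributes: {AcctType, Branch, LoanNo, OfficerID, OpenDate}.
Branch --> LoanNo: {Branch}⁺ = {Branch, LoanNo}, which is not all of the attributes, so the left side is not a superkey — BCNF is violated.
Its right-hand attributes {LoanNo} are all prime, as are those of every other non-superkey FD — the relation is in 3NF.

3NF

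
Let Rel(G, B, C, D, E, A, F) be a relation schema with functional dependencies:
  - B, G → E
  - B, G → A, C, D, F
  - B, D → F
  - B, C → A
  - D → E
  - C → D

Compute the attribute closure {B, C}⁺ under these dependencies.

{A, B, C, D, E, F}

Start with {B, C}.
B, C → A applies; add {A} → now {A, B, C}.
C → D applies; add {D} → now {A, B, C, D}.
B, D → F applies; add {F} → now {A, B, C, D, F}.
D → E applies; add {E} → now {A, B, C, D, E, F}.
No further FD applies.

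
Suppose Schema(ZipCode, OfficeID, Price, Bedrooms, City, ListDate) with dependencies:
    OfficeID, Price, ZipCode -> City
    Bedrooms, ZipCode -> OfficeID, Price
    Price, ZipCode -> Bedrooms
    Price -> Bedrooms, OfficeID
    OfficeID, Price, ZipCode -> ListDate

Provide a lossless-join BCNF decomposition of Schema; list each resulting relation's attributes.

{Bedrooms, OfficeID, Price}; {City, ListDate, Price, ZipCode}

Candidate keys of the original relation: {Bedrooms, ZipCode}, {Price, ZipCode}.
Within {Bedrooms, City, ListDate, OfficeID, Price, ZipCode}: {Price}⁺ ∩ {Bedrooms, City, ListDate, OfficeID, Price, ZipCode} = {Bedrooms, OfficeID, Price}, not the whole set, so Price -> Bedrooms, OfficeID violates BCNF; decompose into {Bedrooms, OfficeID, Price} and {City, ListDate, Price, ZipCode}.
{Bedrooms, OfficeID, Price} has no BCNF violation.
{City, ListDate, Price, ZipCode} has no BCNF violation.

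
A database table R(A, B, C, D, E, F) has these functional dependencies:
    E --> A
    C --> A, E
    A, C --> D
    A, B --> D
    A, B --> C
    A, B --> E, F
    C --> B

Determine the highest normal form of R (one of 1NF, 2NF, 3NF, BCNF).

Candidate keys: {A, B}, {B, E}, {C}. Prime attributes: {A, B, C, E}.
For E --> A we have {E}⁺ = {A, E}; {E} is not a superkey, so BCNF fails.
Its right-hand attributes {A} are all prime, as are those of every other non-superkey FD — the relation is in 3NF.

3NF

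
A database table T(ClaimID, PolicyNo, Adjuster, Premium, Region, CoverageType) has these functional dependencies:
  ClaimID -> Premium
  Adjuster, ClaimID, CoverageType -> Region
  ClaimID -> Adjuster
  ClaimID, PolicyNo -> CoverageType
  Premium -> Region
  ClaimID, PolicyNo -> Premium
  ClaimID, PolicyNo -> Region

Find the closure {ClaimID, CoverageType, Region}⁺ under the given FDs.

Start with {ClaimID, CoverageType, Region}.
ClaimID -> Premium applies; add {Premium} → now {ClaimID, CoverageType, Premium, Region}.
ClaimID -> Adjuster applies; add {Adjuster} → now {Adjuster, ClaimID, CoverageType, Premium, Region}.
No further FD applies.

{Adjuster, ClaimID, CoverageType, Premium, Region}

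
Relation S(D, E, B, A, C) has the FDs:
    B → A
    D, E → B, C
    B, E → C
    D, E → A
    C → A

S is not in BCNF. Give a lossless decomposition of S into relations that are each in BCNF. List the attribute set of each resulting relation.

{A, B}; {B, C, E}; {B, D, E}

Candidate key of the original relation: {D, E}.
Within {A, B, C, D, E}: {B}⁺ ∩ {A, B, C, D, E} = {A, B}, not the whole set, so B → A violates BCNF; decompose into {A, B} and {B, C, D, E}.
{A, B}: every determinant is a superkey — BCNF.
Within {B, C, D, E}: {B, E}⁺ ∩ {B, C, D, E} = {B, C, E}, not the whole set, so B, E → C violates BCNF; decompose into {B, C, E} and {B, D, E}.
{B, C, E}: every determinant is a superkey — BCNF.
{B, D, E}: every determinant is a superkey — BCNF.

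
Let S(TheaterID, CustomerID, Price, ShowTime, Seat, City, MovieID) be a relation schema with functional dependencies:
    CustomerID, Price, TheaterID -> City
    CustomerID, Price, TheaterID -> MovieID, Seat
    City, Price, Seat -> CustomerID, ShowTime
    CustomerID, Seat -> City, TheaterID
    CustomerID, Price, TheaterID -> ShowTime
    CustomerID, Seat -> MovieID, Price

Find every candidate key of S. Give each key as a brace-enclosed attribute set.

{City, Price, Seat}, {CustomerID, Price, TheaterID}, {CustomerID, Seat}

{CustomerID, Seat} is a candidate key since {CustomerID, Seat}⁺ = {City, CustomerID, MovieID, Price, Seat, ShowTime, TheaterID} covers every attribute.
{City, Price, Seat} is a candidate key since {City, Price, Seat}⁺ = {City, CustomerID, MovieID, Price, Seat, ShowTime, TheaterID} covers every attribute.
{CustomerID, Price, TheaterID} is a candidate key since {CustomerID, Price, TheaterID}⁺ = {City, CustomerID, MovieID, Price, Seat, ShowTime, TheaterID} covers every attribute.
These are minimal and exhaustive — every other superkey contains one of them.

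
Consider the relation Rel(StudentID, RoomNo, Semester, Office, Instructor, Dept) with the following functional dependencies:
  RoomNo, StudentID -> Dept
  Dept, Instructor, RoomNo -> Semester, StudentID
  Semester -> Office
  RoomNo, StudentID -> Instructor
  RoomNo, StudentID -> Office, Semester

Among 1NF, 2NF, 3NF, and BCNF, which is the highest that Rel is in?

Candidate keys: {Dept, Instructor, RoomNo}, {RoomNo, StudentID}. Prime attributes: {Dept, Instructor, RoomNo, StudentID}.
Semester -> Office breaks BCNF: {Semester}⁺ = {Office, Semester}, so {Semester} is not a superkey.
Semester -> Office determines the non-prime attribute {Office} from a non-superkey — 3NF is violated.
No non-prime attribute depends on a proper subset of any candidate key, so 2NF holds.

2NF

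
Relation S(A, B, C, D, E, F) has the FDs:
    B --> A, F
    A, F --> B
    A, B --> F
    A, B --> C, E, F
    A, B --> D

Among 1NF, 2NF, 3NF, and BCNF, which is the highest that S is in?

BCNF

Candidate keys: {A, F}, {B}. Prime attributes: {A, B, F}.
Every FD has a superkey on the left, so the relation is in BCNF.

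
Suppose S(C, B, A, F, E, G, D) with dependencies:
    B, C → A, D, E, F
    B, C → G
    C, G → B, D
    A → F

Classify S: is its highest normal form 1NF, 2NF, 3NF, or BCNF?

Candidate keys: {B, C}, {C, G}. Prime attributes: {B, C, G}.
A → F: {A}⁺ = {A, F}, which is not all of the attributes, so the left side is not a superkey — BCNF is violated.
Because {F} is non-prime and the left side of A → F is not a superkey, the relation is not in 3NF.
No proper subset of a key has a non-prime attribute in its closure, so there is no partial dependency; 2NF holds.

2NF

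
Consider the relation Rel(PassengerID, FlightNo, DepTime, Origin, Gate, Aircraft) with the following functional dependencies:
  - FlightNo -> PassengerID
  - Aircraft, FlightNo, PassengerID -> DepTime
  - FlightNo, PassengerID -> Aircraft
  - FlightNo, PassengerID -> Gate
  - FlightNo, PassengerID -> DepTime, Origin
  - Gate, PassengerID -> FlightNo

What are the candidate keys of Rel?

{FlightNo}⁺ = {Aircraft, DepTime, FlightNo, Gate, Origin, PassengerID}, which is every attribute, so {FlightNo} is a candidate key.
{Gate, PassengerID}⁺ = {Aircraft, DepTime, FlightNo, Gate, Origin, PassengerID}, which is every attribute, so {Gate, PassengerID} is a candidate key.
Any other superkey properly contains one of these, so there are no further candidate keys.

{FlightNo}, {Gate, PassengerID}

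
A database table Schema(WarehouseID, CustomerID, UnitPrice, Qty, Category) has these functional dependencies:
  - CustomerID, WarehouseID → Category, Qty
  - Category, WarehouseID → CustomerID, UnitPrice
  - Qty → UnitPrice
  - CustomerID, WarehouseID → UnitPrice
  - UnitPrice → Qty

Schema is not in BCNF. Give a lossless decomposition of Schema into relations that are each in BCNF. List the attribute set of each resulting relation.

{Category, CustomerID, Qty, WarehouseID}; {Qty, UnitPrice}

Candidate keys of the original relation: {Category, WarehouseID}, {CustomerID, WarehouseID}.
In {Category, CustomerID, Qty, UnitPrice, WarehouseID}, {Qty} is not a superkey ({Qty}⁺ restricted to this set is {Qty, UnitPrice}), so split on Qty → UnitPrice into {Qty, UnitPrice} and {Category, CustomerID, Qty, WarehouseID}.
{Qty, UnitPrice} is in BCNF.
{Category, CustomerID, Qty, WarehouseID} is in BCNF.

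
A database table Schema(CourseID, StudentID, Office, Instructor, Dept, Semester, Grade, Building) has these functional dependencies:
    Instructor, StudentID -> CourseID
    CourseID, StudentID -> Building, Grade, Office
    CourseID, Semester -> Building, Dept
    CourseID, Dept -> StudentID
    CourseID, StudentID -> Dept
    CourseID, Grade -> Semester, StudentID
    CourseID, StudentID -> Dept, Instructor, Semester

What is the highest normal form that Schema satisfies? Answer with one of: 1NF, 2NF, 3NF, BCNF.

BCNF

Candidate keys: {CourseID, Dept}, {CourseID, Grade}, {CourseID, Semester}, {CourseID, StudentID}, {Instructor, StudentID}. Prime attributes: {CourseID, Dept, Grade, Instructor, Semester, StudentID}.
Each dependency's left side is a superkey — BCNF holds.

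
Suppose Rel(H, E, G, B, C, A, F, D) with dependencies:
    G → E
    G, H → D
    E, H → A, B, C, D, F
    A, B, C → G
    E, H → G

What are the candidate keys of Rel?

{A, B, C, H}, {E, H}, {G, H}

Attributes never on any right-hand side: {H} — every candidate key must contain it.
{E, H} is a candidate key since {E, H}⁺ = {A, B, C, D, E, F, G, H} covers every attribute.
{G, H} is a candidate key since {G, H}⁺ = {A, B, C, D, E, F, G, H} covers every attribute.
{A, B, C, H} is a candidate key since {A, B, C, H}⁺ = {A, B, C, D, E, F, G, H} covers every attribute.
No proper subset of any of these is a key, and no other minimal superkey exists.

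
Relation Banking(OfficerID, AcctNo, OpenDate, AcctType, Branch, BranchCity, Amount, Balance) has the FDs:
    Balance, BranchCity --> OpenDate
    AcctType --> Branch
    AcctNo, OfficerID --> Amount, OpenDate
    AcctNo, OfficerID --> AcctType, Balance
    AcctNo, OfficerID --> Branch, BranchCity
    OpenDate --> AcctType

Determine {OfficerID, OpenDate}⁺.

{AcctType, Branch, OfficerID, OpenDate}

Start with {OfficerID, OpenDate}.
OpenDate --> AcctType applies; add {AcctType} → now {AcctType, OfficerID, OpenDate}.
AcctType --> Branch applies; add {Branch} → now {AcctType, Branch, OfficerID, OpenDate}.
No further FD applies.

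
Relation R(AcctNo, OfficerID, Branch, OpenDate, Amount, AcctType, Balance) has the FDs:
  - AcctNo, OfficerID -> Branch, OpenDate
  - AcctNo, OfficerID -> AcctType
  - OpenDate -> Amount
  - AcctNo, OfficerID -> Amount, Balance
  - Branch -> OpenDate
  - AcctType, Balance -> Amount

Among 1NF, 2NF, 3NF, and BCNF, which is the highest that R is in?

Candidate key: {AcctNo, OfficerID}. Prime attributes: {AcctNo, OfficerID}.
OpenDate -> Amount breaks BCNF: {OpenDate}⁺ = {Amount, OpenDate}, so {OpenDate} is not a superkey.
OpenDate -> Amount determines the non-prime attribute {Amount} from a non-superkey — 3NF is violated.
No proper subset of a key has a non-prime attribute in its closure, so there is no partial dependency; 2NF holds.

2NF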